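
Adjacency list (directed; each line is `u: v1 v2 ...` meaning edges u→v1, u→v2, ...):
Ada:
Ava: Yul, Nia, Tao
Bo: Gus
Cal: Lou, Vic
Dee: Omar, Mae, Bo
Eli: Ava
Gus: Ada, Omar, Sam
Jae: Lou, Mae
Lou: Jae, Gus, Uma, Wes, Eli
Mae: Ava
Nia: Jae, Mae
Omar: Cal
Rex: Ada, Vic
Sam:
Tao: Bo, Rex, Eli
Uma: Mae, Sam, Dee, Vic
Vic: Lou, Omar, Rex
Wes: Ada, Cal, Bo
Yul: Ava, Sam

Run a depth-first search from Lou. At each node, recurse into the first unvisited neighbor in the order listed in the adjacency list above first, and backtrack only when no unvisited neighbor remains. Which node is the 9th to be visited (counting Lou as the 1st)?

Bo

Visit Lou
Lou → Jae
Jae → Mae
Mae → Ava
Ava → Yul
Yul → Sam
Ava → Nia
Ava → Tao
Tao → Bo
Bo → Gus
Gus → Ada
Gus → Omar
Omar → Cal
Cal → Vic
Vic → Rex
Tao → Eli
Lou → Uma
Uma → Dee
Lou → Wes

Visit order: Lou, Jae, Mae, Ava, Yul, Sam, Nia, Tao, Bo, Gus, Ada, Omar, Cal, Vic, Rex, Eli, Uma, Dee, Wes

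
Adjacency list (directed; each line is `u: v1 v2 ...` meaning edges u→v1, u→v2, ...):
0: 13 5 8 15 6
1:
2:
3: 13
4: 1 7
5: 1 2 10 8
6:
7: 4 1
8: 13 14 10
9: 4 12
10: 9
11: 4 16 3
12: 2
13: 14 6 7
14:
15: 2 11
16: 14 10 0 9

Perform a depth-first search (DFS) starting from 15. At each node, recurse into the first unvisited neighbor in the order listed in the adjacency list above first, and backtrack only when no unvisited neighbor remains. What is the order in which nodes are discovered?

Visit 15
15 → 2
15 → 11
11 → 4
4 → 1
4 → 7
11 → 16
16 → 14
16 → 10
10 → 9
9 → 12
16 → 0
0 → 13
13 → 6
0 → 5
5 → 8
11 → 3

15, 2, 11, 4, 1, 7, 16, 14, 10, 9, 12, 0, 13, 6, 5, 8, 3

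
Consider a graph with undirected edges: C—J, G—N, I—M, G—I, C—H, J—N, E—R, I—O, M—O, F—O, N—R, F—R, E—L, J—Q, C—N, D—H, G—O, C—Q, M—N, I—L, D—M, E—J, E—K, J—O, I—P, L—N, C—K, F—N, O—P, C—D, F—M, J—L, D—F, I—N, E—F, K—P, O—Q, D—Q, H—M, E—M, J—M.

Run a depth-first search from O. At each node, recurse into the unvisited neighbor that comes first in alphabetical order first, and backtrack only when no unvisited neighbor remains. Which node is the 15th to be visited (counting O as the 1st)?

Visit O
O → F
F → D
D → C
C → H
H → M
M → E
E → J
J → L
L → I
I → G
G → N
N → R
I → P
P → K
J → Q

Visit order: O, F, D, C, H, M, E, J, L, I, G, N, R, P, K, Q

K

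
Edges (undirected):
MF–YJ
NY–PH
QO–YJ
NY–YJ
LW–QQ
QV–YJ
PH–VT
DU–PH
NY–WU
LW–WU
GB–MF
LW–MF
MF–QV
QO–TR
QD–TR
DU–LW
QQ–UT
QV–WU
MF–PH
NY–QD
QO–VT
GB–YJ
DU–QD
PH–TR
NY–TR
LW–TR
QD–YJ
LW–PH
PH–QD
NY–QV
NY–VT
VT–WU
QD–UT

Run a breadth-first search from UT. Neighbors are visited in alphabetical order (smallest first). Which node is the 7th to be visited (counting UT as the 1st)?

Visit UT; enqueue QD, QQ → queue [QD, QQ]
Visit QD; enqueue DU, NY, PH, TR, YJ → queue [QQ, DU, NY, PH, TR, YJ]
Visit QQ; enqueue LW → queue [DU, NY, PH, TR, YJ, LW]
Visit DU → queue [NY, PH, TR, YJ, LW]
Visit NY; enqueue QV, VT, WU → queue [PH, TR, YJ, LW, QV, VT, WU]
Visit PH; enqueue MF → queue [TR, YJ, LW, QV, VT, WU, MF]
Visit TR; enqueue QO → queue [YJ, LW, QV, VT, WU, MF, QO]
Visit YJ; enqueue GB → queue [LW, QV, VT, WU, MF, QO, GB]
Visit LW → queue [QV, VT, WU, MF, QO, GB]
Visit QV → queue [VT, WU, MF, QO, GB]
Visit VT → queue [WU, MF, QO, GB]
Visit WU → queue [MF, QO, GB]
Visit MF → queue [QO, GB]
Visit QO → queue [GB]
Visit GB → queue []

Visit order: UT, QD, QQ, DU, NY, PH, TR, YJ, LW, QV, VT, WU, MF, QO, GB

TR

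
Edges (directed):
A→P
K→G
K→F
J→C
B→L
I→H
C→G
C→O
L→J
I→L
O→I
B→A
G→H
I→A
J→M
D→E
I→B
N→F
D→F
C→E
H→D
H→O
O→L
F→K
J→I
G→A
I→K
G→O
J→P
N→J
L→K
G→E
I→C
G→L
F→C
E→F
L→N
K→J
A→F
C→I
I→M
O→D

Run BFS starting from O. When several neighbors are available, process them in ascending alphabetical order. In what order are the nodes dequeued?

Visit O; enqueue D, I, L → queue [D, I, L]
Visit D; enqueue E, F → queue [I, L, E, F]
Visit I; enqueue A, B, C, H, K, M → queue [L, E, F, A, B, C, H, K, M]
Visit L; enqueue J, N → queue [E, F, A, B, C, H, K, M, J, N]
Visit E → queue [F, A, B, C, H, K, M, J, N]
Visit F → queue [A, B, C, H, K, M, J, N]
Visit A; enqueue P → queue [B, C, H, K, M, J, N, P]
Visit B → queue [C, H, K, M, J, N, P]
Visit C; enqueue G → queue [H, K, M, J, N, P, G]
Visit H → queue [K, M, J, N, P, G]
Visit K → queue [M, J, N, P, G]
Visit M → queue [J, N, P, G]
Visit J → queue [N, P, G]
Visit N → queue [P, G]
Visit P → queue [G]
Visit G → queue []

O, D, I, L, E, F, A, B, C, H, K, M, J, N, P, G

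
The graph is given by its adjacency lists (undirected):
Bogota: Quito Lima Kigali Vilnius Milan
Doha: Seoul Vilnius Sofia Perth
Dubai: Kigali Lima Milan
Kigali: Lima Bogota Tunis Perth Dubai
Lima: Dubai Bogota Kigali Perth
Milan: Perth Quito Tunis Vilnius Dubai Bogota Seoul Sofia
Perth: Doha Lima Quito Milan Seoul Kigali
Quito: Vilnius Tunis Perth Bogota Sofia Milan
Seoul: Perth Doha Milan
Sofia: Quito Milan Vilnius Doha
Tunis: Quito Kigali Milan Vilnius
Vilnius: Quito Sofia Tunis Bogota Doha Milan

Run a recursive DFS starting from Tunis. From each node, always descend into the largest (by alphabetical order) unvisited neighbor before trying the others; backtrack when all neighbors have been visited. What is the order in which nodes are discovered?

Tunis, Vilnius, Sofia, Quito, Perth, Seoul, Milan, Dubai, Lima, Kigali, Bogota, Doha

Visit Tunis
Tunis → Vilnius
Vilnius → Sofia
Sofia → Quito
Quito → Perth
Perth → Seoul
Seoul → Milan
Milan → Dubai
Dubai → Lima
Lima → Kigali
Kigali → Bogota
Seoul → Doha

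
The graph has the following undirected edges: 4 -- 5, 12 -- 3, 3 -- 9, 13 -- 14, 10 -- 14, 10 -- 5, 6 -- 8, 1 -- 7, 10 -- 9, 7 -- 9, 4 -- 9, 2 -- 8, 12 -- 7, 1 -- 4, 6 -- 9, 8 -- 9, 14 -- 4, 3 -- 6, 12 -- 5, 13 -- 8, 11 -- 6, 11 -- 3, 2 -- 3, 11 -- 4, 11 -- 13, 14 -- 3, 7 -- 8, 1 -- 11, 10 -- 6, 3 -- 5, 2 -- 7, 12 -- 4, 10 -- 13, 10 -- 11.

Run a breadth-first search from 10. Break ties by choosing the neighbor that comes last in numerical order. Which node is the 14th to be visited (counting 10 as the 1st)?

2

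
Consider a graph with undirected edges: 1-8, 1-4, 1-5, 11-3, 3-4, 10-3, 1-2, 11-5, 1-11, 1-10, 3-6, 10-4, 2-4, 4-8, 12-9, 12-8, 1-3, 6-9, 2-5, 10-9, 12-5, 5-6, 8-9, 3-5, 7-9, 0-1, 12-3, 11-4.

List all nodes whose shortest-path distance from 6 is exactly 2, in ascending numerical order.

1, 2, 4, 7, 8, 10, 11, 12

Level 0: 6
Level 1: 3, 5, 9
Level 2: 1, 2, 4, 7, 8, 10, 11, 12
Level 3: 0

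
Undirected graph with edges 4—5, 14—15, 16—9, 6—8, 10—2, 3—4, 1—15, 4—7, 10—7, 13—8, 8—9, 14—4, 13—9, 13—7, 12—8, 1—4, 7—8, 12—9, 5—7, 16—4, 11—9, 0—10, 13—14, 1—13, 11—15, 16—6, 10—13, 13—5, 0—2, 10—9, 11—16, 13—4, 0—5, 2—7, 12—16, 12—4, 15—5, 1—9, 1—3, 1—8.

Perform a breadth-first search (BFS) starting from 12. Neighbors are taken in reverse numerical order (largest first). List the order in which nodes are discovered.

12 -> 16 -> 9 -> 8 -> 4 -> 11 -> 6 -> 13 -> 10 -> 1 -> 7 -> 14 -> 5 -> 3 -> 15 -> 2 -> 0

Visit 12; enqueue 16, 9, 8, 4 → queue [16, 9, 8, 4]
Visit 16; enqueue 11, 6 → queue [9, 8, 4, 11, 6]
Visit 9; enqueue 13, 10, 1 → queue [8, 4, 11, 6, 13, 10, 1]
Visit 8; enqueue 7 → queue [4, 11, 6, 13, 10, 1, 7]
Visit 4; enqueue 14, 5, 3 → queue [11, 6, 13, 10, 1, 7, 14, 5, 3]
Visit 11; enqueue 15 → queue [6, 13, 10, 1, 7, 14, 5, 3, 15]
Visit 6 → queue [13, 10, 1, 7, 14, 5, 3, 15]
Visit 13 → queue [10, 1, 7, 14, 5, 3, 15]
Visit 10; enqueue 2, 0 → queue [1, 7, 14, 5, 3, 15, 2, 0]
Visit 1 → queue [7, 14, 5, 3, 15, 2, 0]
Visit 7 → queue [14, 5, 3, 15, 2, 0]
Visit 14 → queue [5, 3, 15, 2, 0]
Visit 5 → queue [3, 15, 2, 0]
Visit 3 → queue [15, 2, 0]
Visit 15 → queue [2, 0]
Visit 2 → queue [0]
Visit 0 → queue []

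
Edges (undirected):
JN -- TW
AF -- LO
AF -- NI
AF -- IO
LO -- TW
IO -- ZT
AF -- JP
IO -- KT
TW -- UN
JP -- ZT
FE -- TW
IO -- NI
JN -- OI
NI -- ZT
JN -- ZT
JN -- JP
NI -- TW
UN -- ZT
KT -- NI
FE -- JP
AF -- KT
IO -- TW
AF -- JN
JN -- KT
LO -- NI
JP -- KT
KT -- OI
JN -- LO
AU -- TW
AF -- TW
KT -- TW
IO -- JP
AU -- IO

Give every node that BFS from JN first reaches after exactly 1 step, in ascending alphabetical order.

AF, JP, KT, LO, OI, TW, ZT

Level 0: JN
Level 1: AF, JP, KT, LO, OI, TW, ZT
Level 2: AU, FE, IO, NI, UN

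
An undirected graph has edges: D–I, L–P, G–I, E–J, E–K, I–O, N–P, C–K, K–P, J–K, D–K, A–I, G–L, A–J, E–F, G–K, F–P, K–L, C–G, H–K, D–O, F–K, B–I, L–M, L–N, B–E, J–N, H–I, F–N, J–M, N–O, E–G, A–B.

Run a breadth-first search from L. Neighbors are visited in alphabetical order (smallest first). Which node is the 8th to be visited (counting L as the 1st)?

E

Visit L; enqueue G, K, M, N, P → queue [G, K, M, N, P]
Visit G; enqueue C, E, I → queue [K, M, N, P, C, E, I]
Visit K; enqueue D, F, H, J → queue [M, N, P, C, E, I, D, F, H, J]
Visit M → queue [N, P, C, E, I, D, F, H, J]
Visit N; enqueue O → queue [P, C, E, I, D, F, H, J, O]
Visit P → queue [C, E, I, D, F, H, J, O]
Visit C → queue [E, I, D, F, H, J, O]
Visit E; enqueue B → queue [I, D, F, H, J, O, B]
Visit I; enqueue A → queue [D, F, H, J, O, B, A]
Visit D → queue [F, H, J, O, B, A]
Visit F → queue [H, J, O, B, A]
Visit H → queue [J, O, B, A]
Visit J → queue [O, B, A]
Visit O → queue [B, A]
Visit B → queue [A]
Visit A → queue []

Visit order: L, G, K, M, N, P, C, E, I, D, F, H, J, O, B, A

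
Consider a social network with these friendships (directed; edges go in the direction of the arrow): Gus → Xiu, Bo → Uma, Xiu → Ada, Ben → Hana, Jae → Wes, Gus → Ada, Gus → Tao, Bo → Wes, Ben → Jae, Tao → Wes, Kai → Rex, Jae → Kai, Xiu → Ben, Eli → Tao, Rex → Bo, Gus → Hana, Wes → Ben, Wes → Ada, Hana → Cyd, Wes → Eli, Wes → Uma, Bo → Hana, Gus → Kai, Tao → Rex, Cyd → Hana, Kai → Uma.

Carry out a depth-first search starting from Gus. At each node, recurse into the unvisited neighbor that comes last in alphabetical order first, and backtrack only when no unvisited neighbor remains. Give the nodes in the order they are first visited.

Visit Gus
Gus → Xiu
Xiu → Ben
Ben → Jae
Jae → Wes
Wes → Uma
Wes → Eli
Eli → Tao
Tao → Rex
Rex → Bo
Bo → Hana
Hana → Cyd
Wes → Ada
Jae → Kai

Gus → Xiu → Ben → Jae → Wes → Uma → Eli → Tao → Rex → Bo → Hana → Cyd → Ada → Kai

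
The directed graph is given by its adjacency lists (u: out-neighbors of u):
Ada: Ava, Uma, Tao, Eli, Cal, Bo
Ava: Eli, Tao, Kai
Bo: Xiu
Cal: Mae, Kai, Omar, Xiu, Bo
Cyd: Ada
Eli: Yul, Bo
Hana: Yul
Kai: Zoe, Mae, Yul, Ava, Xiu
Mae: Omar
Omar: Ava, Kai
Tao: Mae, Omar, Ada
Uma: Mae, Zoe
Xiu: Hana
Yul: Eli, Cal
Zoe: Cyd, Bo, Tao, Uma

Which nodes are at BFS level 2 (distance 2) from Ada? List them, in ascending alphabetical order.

Kai, Mae, Omar, Xiu, Yul, Zoe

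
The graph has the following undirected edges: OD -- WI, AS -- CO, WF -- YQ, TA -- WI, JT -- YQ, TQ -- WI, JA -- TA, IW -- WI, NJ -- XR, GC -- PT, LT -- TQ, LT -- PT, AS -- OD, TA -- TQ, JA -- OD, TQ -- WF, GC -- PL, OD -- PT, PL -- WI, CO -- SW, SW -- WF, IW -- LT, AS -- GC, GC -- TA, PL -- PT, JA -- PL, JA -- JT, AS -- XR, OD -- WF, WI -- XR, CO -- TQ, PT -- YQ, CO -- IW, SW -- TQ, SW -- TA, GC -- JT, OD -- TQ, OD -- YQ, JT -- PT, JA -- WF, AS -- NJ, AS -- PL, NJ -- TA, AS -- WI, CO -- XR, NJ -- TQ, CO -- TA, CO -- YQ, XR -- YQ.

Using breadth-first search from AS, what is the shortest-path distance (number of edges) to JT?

Level 0: AS
Level 1: CO, GC, NJ, OD, PL, WI, XR
Level 2: IW, JA, JT, PT, SW, TA, TQ, WF, YQ
Level 3: LT
JT first appears at level 2.

2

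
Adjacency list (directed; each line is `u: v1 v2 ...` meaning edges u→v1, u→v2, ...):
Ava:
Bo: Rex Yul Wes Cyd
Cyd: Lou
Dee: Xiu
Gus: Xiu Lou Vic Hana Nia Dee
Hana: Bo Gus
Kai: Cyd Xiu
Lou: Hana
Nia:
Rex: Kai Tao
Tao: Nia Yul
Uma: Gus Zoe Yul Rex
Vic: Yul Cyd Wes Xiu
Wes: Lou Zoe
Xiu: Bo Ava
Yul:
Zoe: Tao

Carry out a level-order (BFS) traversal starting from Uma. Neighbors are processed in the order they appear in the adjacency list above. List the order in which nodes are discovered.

Uma, Gus, Zoe, Yul, Rex, Xiu, Lou, Vic, Hana, Nia, Dee, Tao, Kai, Bo, Ava, Cyd, Wes

Visit Uma; enqueue Gus, Zoe, Yul, Rex → queue [Gus, Zoe, Yul, Rex]
Visit Gus; enqueue Xiu, Lou, Vic, Hana, Nia, Dee → queue [Zoe, Yul, Rex, Xiu, Lou, Vic, Hana, Nia, Dee]
Visit Zoe; enqueue Tao → queue [Yul, Rex, Xiu, Lou, Vic, Hana, Nia, Dee, Tao]
Visit Yul → queue [Rex, Xiu, Lou, Vic, Hana, Nia, Dee, Tao]
Visit Rex; enqueue Kai → queue [Xiu, Lou, Vic, Hana, Nia, Dee, Tao, Kai]
Visit Xiu; enqueue Bo, Ava → queue [Lou, Vic, Hana, Nia, Dee, Tao, Kai, Bo, Ava]
Visit Lou → queue [Vic, Hana, Nia, Dee, Tao, Kai, Bo, Ava]
Visit Vic; enqueue Cyd, Wes → queue [Hana, Nia, Dee, Tao, Kai, Bo, Ava, Cyd, Wes]
Visit Hana → queue [Nia, Dee, Tao, Kai, Bo, Ava, Cyd, Wes]
Visit Nia → queue [Dee, Tao, Kai, Bo, Ava, Cyd, Wes]
Visit Dee → queue [Tao, Kai, Bo, Ava, Cyd, Wes]
Visit Tao → queue [Kai, Bo, Ava, Cyd, Wes]
Visit Kai → queue [Bo, Ava, Cyd, Wes]
Visit Bo → queue [Ava, Cyd, Wes]
Visit Ava → queue [Cyd, Wes]
Visit Cyd → queue [Wes]
Visit Wes → queue []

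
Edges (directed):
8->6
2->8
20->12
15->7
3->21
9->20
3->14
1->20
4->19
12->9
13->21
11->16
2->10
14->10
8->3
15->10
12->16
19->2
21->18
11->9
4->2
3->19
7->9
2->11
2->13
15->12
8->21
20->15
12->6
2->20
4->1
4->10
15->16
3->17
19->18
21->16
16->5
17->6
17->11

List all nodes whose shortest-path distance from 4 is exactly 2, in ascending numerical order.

8, 11, 13, 18, 20

Level 0: 4
Level 1: 1, 2, 10, 19
Level 2: 8, 11, 13, 18, 20
Level 3: 3, 6, 9, 12, 15, 16, 21
Level 4: 5, 7, 14, 17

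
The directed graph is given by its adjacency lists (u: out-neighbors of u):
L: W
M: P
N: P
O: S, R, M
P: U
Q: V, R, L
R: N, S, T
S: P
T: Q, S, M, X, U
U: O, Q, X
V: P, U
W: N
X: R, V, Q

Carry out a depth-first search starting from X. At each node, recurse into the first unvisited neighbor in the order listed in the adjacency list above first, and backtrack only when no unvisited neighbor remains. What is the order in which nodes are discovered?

Visit X
X → R
R → N
N → P
P → U
U → O
O → S
O → M
U → Q
Q → V
Q → L
L → W
R → T

X -> R -> N -> P -> U -> O -> S -> M -> Q -> V -> L -> W -> T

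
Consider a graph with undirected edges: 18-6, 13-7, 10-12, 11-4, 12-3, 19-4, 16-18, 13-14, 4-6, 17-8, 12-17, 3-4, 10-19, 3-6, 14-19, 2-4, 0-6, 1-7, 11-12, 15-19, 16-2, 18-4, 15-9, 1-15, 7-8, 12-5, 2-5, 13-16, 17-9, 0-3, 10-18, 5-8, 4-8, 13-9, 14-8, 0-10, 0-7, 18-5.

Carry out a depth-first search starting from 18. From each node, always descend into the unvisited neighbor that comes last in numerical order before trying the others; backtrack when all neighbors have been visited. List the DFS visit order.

Visit 18
18 → 16
16 → 13
13 → 14
14 → 19
19 → 15
15 → 9
9 → 17
17 → 12
12 → 11
11 → 4
4 → 8
8 → 7
7 → 1
7 → 0
0 → 10
0 → 6
6 → 3
8 → 5
5 → 2

18, 16, 13, 14, 19, 15, 9, 17, 12, 11, 4, 8, 7, 1, 0, 10, 6, 3, 5, 2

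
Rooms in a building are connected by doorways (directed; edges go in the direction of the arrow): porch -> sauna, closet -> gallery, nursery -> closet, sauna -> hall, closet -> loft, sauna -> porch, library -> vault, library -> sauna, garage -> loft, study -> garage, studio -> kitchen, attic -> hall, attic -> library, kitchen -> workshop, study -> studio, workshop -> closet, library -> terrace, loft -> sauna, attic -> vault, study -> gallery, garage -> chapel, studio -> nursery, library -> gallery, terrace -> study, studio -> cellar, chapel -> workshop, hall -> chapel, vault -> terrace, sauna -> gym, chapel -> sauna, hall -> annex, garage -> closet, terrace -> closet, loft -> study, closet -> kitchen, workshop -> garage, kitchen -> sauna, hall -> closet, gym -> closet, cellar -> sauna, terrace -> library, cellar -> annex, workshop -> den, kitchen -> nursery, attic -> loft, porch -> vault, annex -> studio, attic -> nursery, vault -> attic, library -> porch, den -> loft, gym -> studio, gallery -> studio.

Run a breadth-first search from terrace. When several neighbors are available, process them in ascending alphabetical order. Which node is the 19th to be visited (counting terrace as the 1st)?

Visit terrace; enqueue closet, library, study → queue [closet, library, study]
Visit closet; enqueue gallery, kitchen, loft → queue [library, study, gallery, kitchen, loft]
Visit library; enqueue porch, sauna, vault → queue [study, gallery, kitchen, loft, porch, sauna, vault]
Visit study; enqueue garage, studio → queue [gallery, kitchen, loft, porch, sauna, vault, garage, studio]
Visit gallery → queue [kitchen, loft, porch, sauna, vault, garage, studio]
Visit kitchen; enqueue nursery, workshop → queue [loft, porch, sauna, vault, garage, studio, nursery, workshop]
Visit loft → queue [porch, sauna, vault, garage, studio, nursery, workshop]
Visit porch → queue [sauna, vault, garage, studio, nursery, workshop]
Visit sauna; enqueue gym, hall → queue [vault, garage, studio, nursery, workshop, gym, hall]
Visit vault; enqueue attic → queue [garage, studio, nursery, workshop, gym, hall, attic]
Visit garage; enqueue chapel → queue [studio, nursery, workshop, gym, hall, attic, chapel]
Visit studio; enqueue cellar → queue [nursery, workshop, gym, hall, attic, chapel, cellar]
Visit nursery → queue [workshop, gym, hall, attic, chapel, cellar]
Visit workshop; enqueue den → queue [gym, hall, attic, chapel, cellar, den]
Visit gym → queue [hall, attic, chapel, cellar, den]
Visit hall; enqueue annex → queue [attic, chapel, cellar, den, annex]
Visit attic → queue [chapel, cellar, den, annex]
Visit chapel → queue [cellar, den, annex]
Visit cellar → queue [den, annex]
Visit den → queue [annex]
Visit annex → queue []

Visit order: terrace, closet, library, study, gallery, kitchen, loft, porch, sauna, vault, garage, studio, nursery, workshop, gym, hall, attic, chapel, cellar, den, annex

cellar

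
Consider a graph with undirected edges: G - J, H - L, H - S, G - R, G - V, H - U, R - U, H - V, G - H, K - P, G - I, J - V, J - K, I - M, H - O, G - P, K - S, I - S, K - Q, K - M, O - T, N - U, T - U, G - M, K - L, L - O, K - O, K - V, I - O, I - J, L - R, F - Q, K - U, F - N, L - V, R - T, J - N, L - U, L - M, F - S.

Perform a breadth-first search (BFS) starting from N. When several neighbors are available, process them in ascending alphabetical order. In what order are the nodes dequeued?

Visit N; enqueue F, J, U → queue [F, J, U]
Visit F; enqueue Q, S → queue [J, U, Q, S]
Visit J; enqueue G, I, K, V → queue [U, Q, S, G, I, K, V]
Visit U; enqueue H, L, R, T → queue [Q, S, G, I, K, V, H, L, R, T]
Visit Q → queue [S, G, I, K, V, H, L, R, T]
Visit S → queue [G, I, K, V, H, L, R, T]
Visit G; enqueue M, P → queue [I, K, V, H, L, R, T, M, P]
Visit I; enqueue O → queue [K, V, H, L, R, T, M, P, O]
Visit K → queue [V, H, L, R, T, M, P, O]
Visit V → queue [H, L, R, T, M, P, O]
Visit H → queue [L, R, T, M, P, O]
Visit L → queue [R, T, M, P, O]
Visit R → queue [T, M, P, O]
Visit T → queue [M, P, O]
Visit M → queue [P, O]
Visit P → queue [O]
Visit O → queue []

N, F, J, U, Q, S, G, I, K, V, H, L, R, T, M, P, O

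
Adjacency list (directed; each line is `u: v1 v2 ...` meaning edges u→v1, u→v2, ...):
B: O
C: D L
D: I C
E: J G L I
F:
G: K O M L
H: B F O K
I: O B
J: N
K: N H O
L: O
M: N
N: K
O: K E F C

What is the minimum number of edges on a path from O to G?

Level 0: O
Level 1: C, E, F, K
Level 2: D, G, H, I, J, L, N
Level 3: B, M
G first appears at level 2.

2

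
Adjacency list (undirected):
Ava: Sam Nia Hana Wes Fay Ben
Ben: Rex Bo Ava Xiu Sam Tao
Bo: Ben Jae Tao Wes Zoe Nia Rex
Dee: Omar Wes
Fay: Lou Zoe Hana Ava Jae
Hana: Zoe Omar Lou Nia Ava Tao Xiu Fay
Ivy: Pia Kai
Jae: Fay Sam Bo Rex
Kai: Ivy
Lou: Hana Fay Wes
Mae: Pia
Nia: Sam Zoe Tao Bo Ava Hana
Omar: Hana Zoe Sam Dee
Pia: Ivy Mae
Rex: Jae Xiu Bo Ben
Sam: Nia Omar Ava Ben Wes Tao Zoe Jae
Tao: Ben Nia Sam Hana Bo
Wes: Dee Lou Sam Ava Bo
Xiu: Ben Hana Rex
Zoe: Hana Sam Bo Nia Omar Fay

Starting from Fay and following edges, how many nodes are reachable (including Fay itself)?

16

BFS from Fay visits: Fay, Lou, Zoe, Hana, Ava, Jae, Wes, Sam, Bo, Nia, Omar, Tao, Xiu, Ben, Rex, Dee
Reachable nodes: 16 of 20 total.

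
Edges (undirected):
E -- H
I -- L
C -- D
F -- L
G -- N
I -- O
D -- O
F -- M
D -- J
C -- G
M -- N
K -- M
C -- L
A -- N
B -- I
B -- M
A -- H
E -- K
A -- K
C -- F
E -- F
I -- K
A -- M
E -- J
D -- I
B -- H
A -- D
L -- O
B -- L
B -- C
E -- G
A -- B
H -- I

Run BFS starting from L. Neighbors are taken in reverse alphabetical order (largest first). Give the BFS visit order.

Visit L; enqueue O, I, F, C, B → queue [O, I, F, C, B]
Visit O; enqueue D → queue [I, F, C, B, D]
Visit I; enqueue K, H → queue [F, C, B, D, K, H]
Visit F; enqueue M, E → queue [C, B, D, K, H, M, E]
Visit C; enqueue G → queue [B, D, K, H, M, E, G]
Visit B; enqueue A → queue [D, K, H, M, E, G, A]
Visit D; enqueue J → queue [K, H, M, E, G, A, J]
Visit K → queue [H, M, E, G, A, J]
Visit H → queue [M, E, G, A, J]
Visit M; enqueue N → queue [E, G, A, J, N]
Visit E → queue [G, A, J, N]
Visit G → queue [A, J, N]
Visit A → queue [J, N]
Visit J → queue [N]
Visit N → queue []

L, O, I, F, C, B, D, K, H, M, E, G, A, J, N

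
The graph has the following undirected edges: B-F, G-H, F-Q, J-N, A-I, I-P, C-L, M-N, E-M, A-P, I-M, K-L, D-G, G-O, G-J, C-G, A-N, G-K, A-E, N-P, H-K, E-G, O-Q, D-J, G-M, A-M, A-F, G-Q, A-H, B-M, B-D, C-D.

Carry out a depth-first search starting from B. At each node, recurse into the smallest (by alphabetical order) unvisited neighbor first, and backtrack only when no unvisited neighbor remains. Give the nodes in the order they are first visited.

Visit B
B → D
D → C
C → G
G → E
E → A
A → F
F → Q
Q → O
A → H
H → K
K → L
A → I
I → M
M → N
N → J
N → P

B D C G E A F Q O H K L I M N J P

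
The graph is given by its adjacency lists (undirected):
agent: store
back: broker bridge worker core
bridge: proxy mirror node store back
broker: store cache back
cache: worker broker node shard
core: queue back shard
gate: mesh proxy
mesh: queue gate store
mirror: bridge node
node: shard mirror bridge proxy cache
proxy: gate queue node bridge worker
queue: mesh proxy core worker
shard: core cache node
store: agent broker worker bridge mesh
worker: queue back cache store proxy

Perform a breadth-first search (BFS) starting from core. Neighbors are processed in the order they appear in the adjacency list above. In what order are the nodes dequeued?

core → queue → back → shard → mesh → proxy → worker → broker → bridge → cache → node → gate → store → mirror → agent

Visit core; enqueue queue, back, shard → queue [queue, back, shard]
Visit queue; enqueue mesh, proxy, worker → queue [back, shard, mesh, proxy, worker]
Visit back; enqueue broker, bridge → queue [shard, mesh, proxy, worker, broker, bridge]
Visit shard; enqueue cache, node → queue [mesh, proxy, worker, broker, bridge, cache, node]
Visit mesh; enqueue gate, store → queue [proxy, worker, broker, bridge, cache, node, gate, store]
Visit proxy → queue [worker, broker, bridge, cache, node, gate, store]
Visit worker → queue [broker, bridge, cache, node, gate, store]
Visit broker → queue [bridge, cache, node, gate, store]
Visit bridge; enqueue mirror → queue [cache, node, gate, store, mirror]
Visit cache → queue [node, gate, store, mirror]
Visit node → queue [gate, store, mirror]
Visit gate → queue [store, mirror]
Visit store; enqueue agent → queue [mirror, agent]
Visit mirror → queue [agent]
Visit agent → queue []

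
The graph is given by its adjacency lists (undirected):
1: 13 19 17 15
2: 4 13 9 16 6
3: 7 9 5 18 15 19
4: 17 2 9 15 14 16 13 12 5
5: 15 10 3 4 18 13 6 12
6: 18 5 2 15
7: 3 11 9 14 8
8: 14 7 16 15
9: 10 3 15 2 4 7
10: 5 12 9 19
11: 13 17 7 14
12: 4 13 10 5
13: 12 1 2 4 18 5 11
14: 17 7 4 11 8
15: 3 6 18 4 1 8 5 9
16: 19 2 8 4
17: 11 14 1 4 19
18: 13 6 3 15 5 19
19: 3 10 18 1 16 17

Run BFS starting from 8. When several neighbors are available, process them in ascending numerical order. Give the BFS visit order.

8, 7, 14, 15, 16, 3, 9, 11, 4, 17, 1, 5, 6, 18, 2, 19, 10, 13, 12

Visit 8; enqueue 7, 14, 15, 16 → queue [7, 14, 15, 16]
Visit 7; enqueue 3, 9, 11 → queue [14, 15, 16, 3, 9, 11]
Visit 14; enqueue 4, 17 → queue [15, 16, 3, 9, 11, 4, 17]
Visit 15; enqueue 1, 5, 6, 18 → queue [16, 3, 9, 11, 4, 17, 1, 5, 6, 18]
Visit 16; enqueue 2, 19 → queue [3, 9, 11, 4, 17, 1, 5, 6, 18, 2, 19]
Visit 3 → queue [9, 11, 4, 17, 1, 5, 6, 18, 2, 19]
Visit 9; enqueue 10 → queue [11, 4, 17, 1, 5, 6, 18, 2, 19, 10]
Visit 11; enqueue 13 → queue [4, 17, 1, 5, 6, 18, 2, 19, 10, 13]
Visit 4; enqueue 12 → queue [17, 1, 5, 6, 18, 2, 19, 10, 13, 12]
Visit 17 → queue [1, 5, 6, 18, 2, 19, 10, 13, 12]
Visit 1 → queue [5, 6, 18, 2, 19, 10, 13, 12]
Visit 5 → queue [6, 18, 2, 19, 10, 13, 12]
Visit 6 → queue [18, 2, 19, 10, 13, 12]
Visit 18 → queue [2, 19, 10, 13, 12]
Visit 2 → queue [19, 10, 13, 12]
Visit 19 → queue [10, 13, 12]
Visit 10 → queue [13, 12]
Visit 13 → queue [12]
Visit 12 → queue []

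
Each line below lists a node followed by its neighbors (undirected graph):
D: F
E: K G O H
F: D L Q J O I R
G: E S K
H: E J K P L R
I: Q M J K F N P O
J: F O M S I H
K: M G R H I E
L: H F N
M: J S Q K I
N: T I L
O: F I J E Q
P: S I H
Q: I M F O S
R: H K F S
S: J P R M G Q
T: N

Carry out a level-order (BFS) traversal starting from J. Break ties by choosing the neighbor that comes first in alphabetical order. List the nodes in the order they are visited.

J, F, H, I, M, O, S, D, L, Q, R, E, K, P, N, G, T

Visit J; enqueue F, H, I, M, O, S → queue [F, H, I, M, O, S]
Visit F; enqueue D, L, Q, R → queue [H, I, M, O, S, D, L, Q, R]
Visit H; enqueue E, K, P → queue [I, M, O, S, D, L, Q, R, E, K, P]
Visit I; enqueue N → queue [M, O, S, D, L, Q, R, E, K, P, N]
Visit M → queue [O, S, D, L, Q, R, E, K, P, N]
Visit O → queue [S, D, L, Q, R, E, K, P, N]
Visit S; enqueue G → queue [D, L, Q, R, E, K, P, N, G]
Visit D → queue [L, Q, R, E, K, P, N, G]
Visit L → queue [Q, R, E, K, P, N, G]
Visit Q → queue [R, E, K, P, N, G]
Visit R → queue [E, K, P, N, G]
Visit E → queue [K, P, N, G]
Visit K → queue [P, N, G]
Visit P → queue [N, G]
Visit N; enqueue T → queue [G, T]
Visit G → queue [T]
Visit T → queue []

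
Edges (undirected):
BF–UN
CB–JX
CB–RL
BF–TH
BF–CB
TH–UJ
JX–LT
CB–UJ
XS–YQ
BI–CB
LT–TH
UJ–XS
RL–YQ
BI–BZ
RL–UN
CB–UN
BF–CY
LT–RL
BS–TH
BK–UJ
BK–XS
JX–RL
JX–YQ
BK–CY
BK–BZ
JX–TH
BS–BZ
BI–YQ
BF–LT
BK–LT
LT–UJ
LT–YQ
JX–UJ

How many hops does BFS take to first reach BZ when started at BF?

3

Level 0: BF
Level 1: CB, CY, LT, TH, UN
Level 2: BI, BK, BS, JX, RL, UJ, YQ
Level 3: BZ, XS
BZ first appears at level 3.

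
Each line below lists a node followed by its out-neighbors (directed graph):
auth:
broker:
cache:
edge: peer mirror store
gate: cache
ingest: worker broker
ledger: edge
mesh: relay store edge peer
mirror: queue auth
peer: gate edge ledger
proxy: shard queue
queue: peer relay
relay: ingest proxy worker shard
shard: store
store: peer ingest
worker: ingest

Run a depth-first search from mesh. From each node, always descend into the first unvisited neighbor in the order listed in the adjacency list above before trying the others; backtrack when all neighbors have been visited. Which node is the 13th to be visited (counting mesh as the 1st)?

mirror

Visit mesh
mesh → relay
relay → ingest
ingest → worker
ingest → broker
relay → proxy
proxy → shard
shard → store
store → peer
peer → gate
gate → cache
peer → edge
edge → mirror
mirror → queue
mirror → auth
peer → ledger

Visit order: mesh, relay, ingest, worker, broker, proxy, shard, store, peer, gate, cache, edge, mirror, queue, auth, ledger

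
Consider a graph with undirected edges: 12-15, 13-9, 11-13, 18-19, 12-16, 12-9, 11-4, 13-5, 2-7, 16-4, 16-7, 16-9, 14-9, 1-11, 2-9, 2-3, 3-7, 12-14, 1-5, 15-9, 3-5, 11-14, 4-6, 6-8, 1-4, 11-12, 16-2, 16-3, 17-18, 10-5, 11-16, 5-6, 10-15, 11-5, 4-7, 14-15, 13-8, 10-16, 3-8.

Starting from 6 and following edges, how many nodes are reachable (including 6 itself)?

BFS from 6 visits: 6, 4, 5, 8, 1, 7, 11, 16, 3, 10, 13, 2, 12, 14, 9, 15
Reachable nodes: 16 of 19 total.

16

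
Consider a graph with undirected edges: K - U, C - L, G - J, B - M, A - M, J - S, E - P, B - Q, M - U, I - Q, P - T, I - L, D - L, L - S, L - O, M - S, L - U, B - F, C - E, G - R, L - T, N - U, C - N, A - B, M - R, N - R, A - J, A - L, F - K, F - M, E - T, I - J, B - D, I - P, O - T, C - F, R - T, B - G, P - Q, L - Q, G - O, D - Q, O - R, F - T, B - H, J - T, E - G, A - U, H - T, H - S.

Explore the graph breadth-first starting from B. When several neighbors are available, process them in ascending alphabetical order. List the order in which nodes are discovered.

B -> A -> D -> F -> G -> H -> M -> Q -> J -> L -> U -> C -> K -> T -> E -> O -> R -> S -> I -> P -> N

Visit B; enqueue A, D, F, G, H, M, Q → queue [A, D, F, G, H, M, Q]
Visit A; enqueue J, L, U → queue [D, F, G, H, M, Q, J, L, U]
Visit D → queue [F, G, H, M, Q, J, L, U]
Visit F; enqueue C, K, T → queue [G, H, M, Q, J, L, U, C, K, T]
Visit G; enqueue E, O, R → queue [H, M, Q, J, L, U, C, K, T, E, O, R]
Visit H; enqueue S → queue [M, Q, J, L, U, C, K, T, E, O, R, S]
Visit M → queue [Q, J, L, U, C, K, T, E, O, R, S]
Visit Q; enqueue I, P → queue [J, L, U, C, K, T, E, O, R, S, I, P]
Visit J → queue [L, U, C, K, T, E, O, R, S, I, P]
Visit L → queue [U, C, K, T, E, O, R, S, I, P]
Visit U; enqueue N → queue [C, K, T, E, O, R, S, I, P, N]
Visit C → queue [K, T, E, O, R, S, I, P, N]
Visit K → queue [T, E, O, R, S, I, P, N]
Visit T → queue [E, O, R, S, I, P, N]
Visit E → queue [O, R, S, I, P, N]
Visit O → queue [R, S, I, P, N]
Visit R → queue [S, I, P, N]
Visit S → queue [I, P, N]
Visit I → queue [P, N]
Visit P → queue [N]
Visit N → queue []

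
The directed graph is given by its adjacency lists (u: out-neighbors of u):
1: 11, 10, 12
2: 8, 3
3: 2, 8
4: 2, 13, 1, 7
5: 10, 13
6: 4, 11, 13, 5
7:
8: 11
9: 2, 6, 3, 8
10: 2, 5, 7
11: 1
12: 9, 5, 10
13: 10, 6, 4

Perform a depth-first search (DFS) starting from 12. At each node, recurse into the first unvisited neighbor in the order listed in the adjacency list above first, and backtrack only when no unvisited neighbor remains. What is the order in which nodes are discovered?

12 -> 9 -> 2 -> 8 -> 11 -> 1 -> 10 -> 5 -> 13 -> 6 -> 4 -> 7 -> 3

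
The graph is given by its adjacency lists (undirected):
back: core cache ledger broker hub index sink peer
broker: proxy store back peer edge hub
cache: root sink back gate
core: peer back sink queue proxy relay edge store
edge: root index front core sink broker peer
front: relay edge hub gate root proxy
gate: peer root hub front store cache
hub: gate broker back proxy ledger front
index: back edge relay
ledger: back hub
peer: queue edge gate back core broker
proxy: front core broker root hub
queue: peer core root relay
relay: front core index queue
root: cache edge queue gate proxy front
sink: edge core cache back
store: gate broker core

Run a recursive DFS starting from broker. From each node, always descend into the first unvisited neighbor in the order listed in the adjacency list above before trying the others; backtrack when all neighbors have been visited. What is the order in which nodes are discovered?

broker -> proxy -> front -> relay -> core -> peer -> queue -> root -> cache -> sink -> edge -> index -> back -> ledger -> hub -> gate -> store

Visit broker
broker → proxy
proxy → front
front → relay
relay → core
core → peer
peer → queue
queue → root
root → cache
cache → sink
sink → edge
edge → index
index → back
back → ledger
ledger → hub
hub → gate
gate → store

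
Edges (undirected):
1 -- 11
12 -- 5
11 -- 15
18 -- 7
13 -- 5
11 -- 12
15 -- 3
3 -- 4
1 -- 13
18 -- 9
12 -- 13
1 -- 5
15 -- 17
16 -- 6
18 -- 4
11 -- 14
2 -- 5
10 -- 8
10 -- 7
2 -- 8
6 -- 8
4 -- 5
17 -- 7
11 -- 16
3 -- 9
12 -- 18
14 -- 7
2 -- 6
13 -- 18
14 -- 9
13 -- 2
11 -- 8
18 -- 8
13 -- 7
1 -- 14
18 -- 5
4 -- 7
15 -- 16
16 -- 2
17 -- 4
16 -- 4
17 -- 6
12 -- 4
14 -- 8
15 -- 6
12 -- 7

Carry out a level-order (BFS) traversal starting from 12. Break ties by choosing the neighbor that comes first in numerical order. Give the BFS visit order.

Visit 12; enqueue 4, 5, 7, 11, 13, 18 → queue [4, 5, 7, 11, 13, 18]
Visit 4; enqueue 3, 16, 17 → queue [5, 7, 11, 13, 18, 3, 16, 17]
Visit 5; enqueue 1, 2 → queue [7, 11, 13, 18, 3, 16, 17, 1, 2]
Visit 7; enqueue 10, 14 → queue [11, 13, 18, 3, 16, 17, 1, 2, 10, 14]
Visit 11; enqueue 8, 15 → queue [13, 18, 3, 16, 17, 1, 2, 10, 14, 8, 15]
Visit 13 → queue [18, 3, 16, 17, 1, 2, 10, 14, 8, 15]
Visit 18; enqueue 9 → queue [3, 16, 17, 1, 2, 10, 14, 8, 15, 9]
Visit 3 → queue [16, 17, 1, 2, 10, 14, 8, 15, 9]
Visit 16; enqueue 6 → queue [17, 1, 2, 10, 14, 8, 15, 9, 6]
Visit 17 → queue [1, 2, 10, 14, 8, 15, 9, 6]
Visit 1 → queue [2, 10, 14, 8, 15, 9, 6]
Visit 2 → queue [10, 14, 8, 15, 9, 6]
Visit 10 → queue [14, 8, 15, 9, 6]
Visit 14 → queue [8, 15, 9, 6]
Visit 8 → queue [15, 9, 6]
Visit 15 → queue [9, 6]
Visit 9 → queue [6]
Visit 6 → queue []

12, 4, 5, 7, 11, 13, 18, 3, 16, 17, 1, 2, 10, 14, 8, 15, 9, 6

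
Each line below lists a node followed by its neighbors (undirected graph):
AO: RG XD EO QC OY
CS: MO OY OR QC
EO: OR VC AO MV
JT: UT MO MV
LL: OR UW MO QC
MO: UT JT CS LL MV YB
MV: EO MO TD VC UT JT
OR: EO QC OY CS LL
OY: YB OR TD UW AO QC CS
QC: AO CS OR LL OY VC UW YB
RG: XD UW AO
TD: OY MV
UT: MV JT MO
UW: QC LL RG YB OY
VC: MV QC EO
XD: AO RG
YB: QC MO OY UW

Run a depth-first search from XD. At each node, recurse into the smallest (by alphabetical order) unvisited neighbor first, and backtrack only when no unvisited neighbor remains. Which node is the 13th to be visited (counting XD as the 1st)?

UW

Visit XD
XD → AO
AO → EO
EO → MV
MV → JT
JT → MO
MO → CS
CS → OR
OR → LL
LL → QC
QC → OY
OY → TD
OY → UW
UW → RG
UW → YB
QC → VC
MO → UT

Visit order: XD, AO, EO, MV, JT, MO, CS, OR, LL, QC, OY, TD, UW, RG, YB, VC, UT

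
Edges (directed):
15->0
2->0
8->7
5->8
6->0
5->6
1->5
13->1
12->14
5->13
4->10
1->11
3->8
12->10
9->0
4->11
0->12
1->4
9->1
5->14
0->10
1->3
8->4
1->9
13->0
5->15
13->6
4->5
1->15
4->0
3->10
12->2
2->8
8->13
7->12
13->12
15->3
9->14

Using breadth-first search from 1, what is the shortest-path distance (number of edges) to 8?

2

Level 0: 1
Level 1: 3, 4, 5, 9, 11, 15
Level 2: 0, 6, 8, 10, 13, 14
Level 3: 7, 12
Level 4: 2
8 first appears at level 2.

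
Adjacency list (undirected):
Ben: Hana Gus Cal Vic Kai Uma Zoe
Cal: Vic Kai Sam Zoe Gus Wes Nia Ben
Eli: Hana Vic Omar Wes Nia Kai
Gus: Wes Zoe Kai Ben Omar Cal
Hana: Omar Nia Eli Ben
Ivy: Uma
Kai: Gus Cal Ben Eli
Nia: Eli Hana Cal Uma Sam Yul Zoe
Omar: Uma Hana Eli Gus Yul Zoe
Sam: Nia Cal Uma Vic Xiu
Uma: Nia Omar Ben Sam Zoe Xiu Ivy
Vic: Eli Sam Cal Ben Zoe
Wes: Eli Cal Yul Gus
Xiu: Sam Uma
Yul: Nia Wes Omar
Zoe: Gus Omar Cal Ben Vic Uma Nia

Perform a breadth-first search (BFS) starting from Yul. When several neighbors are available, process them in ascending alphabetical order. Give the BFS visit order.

Yul → Nia → Omar → Wes → Cal → Eli → Hana → Sam → Uma → Zoe → Gus → Ben → Kai → Vic → Xiu → Ivy

Visit Yul; enqueue Nia, Omar, Wes → queue [Nia, Omar, Wes]
Visit Nia; enqueue Cal, Eli, Hana, Sam, Uma, Zoe → queue [Omar, Wes, Cal, Eli, Hana, Sam, Uma, Zoe]
Visit Omar; enqueue Gus → queue [Wes, Cal, Eli, Hana, Sam, Uma, Zoe, Gus]
Visit Wes → queue [Cal, Eli, Hana, Sam, Uma, Zoe, Gus]
Visit Cal; enqueue Ben, Kai, Vic → queue [Eli, Hana, Sam, Uma, Zoe, Gus, Ben, Kai, Vic]
Visit Eli → queue [Hana, Sam, Uma, Zoe, Gus, Ben, Kai, Vic]
Visit Hana → queue [Sam, Uma, Zoe, Gus, Ben, Kai, Vic]
Visit Sam; enqueue Xiu → queue [Uma, Zoe, Gus, Ben, Kai, Vic, Xiu]
Visit Uma; enqueue Ivy → queue [Zoe, Gus, Ben, Kai, Vic, Xiu, Ivy]
Visit Zoe → queue [Gus, Ben, Kai, Vic, Xiu, Ivy]
Visit Gus → queue [Ben, Kai, Vic, Xiu, Ivy]
Visit Ben → queue [Kai, Vic, Xiu, Ivy]
Visit Kai → queue [Vic, Xiu, Ivy]
Visit Vic → queue [Xiu, Ivy]
Visit Xiu → queue [Ivy]
Visit Ivy → queue []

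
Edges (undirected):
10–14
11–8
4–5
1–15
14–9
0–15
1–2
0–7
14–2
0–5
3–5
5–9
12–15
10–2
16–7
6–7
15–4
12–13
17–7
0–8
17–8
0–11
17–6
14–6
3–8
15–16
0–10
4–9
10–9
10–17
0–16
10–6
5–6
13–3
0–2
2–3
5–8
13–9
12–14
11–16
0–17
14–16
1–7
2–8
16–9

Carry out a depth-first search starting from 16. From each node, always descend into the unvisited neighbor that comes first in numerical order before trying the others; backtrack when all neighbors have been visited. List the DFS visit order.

16 -> 0 -> 2 -> 1 -> 7 -> 6 -> 5 -> 3 -> 8 -> 11 -> 17 -> 10 -> 9 -> 4 -> 15 -> 12 -> 13 -> 14

Visit 16
16 → 0
0 → 2
2 → 1
1 → 7
7 → 6
6 → 5
5 → 3
3 → 8
8 → 11
8 → 17
17 → 10
10 → 9
9 → 4
4 → 15
15 → 12
12 → 13
12 → 14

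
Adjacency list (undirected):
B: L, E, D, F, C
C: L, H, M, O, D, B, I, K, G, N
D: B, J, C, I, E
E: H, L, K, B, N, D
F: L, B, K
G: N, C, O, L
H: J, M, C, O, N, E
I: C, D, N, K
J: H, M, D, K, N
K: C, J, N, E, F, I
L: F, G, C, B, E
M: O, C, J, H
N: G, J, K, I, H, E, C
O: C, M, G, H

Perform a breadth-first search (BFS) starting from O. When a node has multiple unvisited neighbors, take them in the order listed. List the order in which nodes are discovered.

O -> C -> M -> G -> H -> L -> D -> B -> I -> K -> N -> J -> E -> F

Visit O; enqueue C, M, G, H → queue [C, M, G, H]
Visit C; enqueue L, D, B, I, K, N → queue [M, G, H, L, D, B, I, K, N]
Visit M; enqueue J → queue [G, H, L, D, B, I, K, N, J]
Visit G → queue [H, L, D, B, I, K, N, J]
Visit H; enqueue E → queue [L, D, B, I, K, N, J, E]
Visit L; enqueue F → queue [D, B, I, K, N, J, E, F]
Visit D → queue [B, I, K, N, J, E, F]
Visit B → queue [I, K, N, J, E, F]
Visit I → queue [K, N, J, E, F]
Visit K → queue [N, J, E, F]
Visit N → queue [J, E, F]
Visit J → queue [E, F]
Visit E → queue [F]
Visit F → queue []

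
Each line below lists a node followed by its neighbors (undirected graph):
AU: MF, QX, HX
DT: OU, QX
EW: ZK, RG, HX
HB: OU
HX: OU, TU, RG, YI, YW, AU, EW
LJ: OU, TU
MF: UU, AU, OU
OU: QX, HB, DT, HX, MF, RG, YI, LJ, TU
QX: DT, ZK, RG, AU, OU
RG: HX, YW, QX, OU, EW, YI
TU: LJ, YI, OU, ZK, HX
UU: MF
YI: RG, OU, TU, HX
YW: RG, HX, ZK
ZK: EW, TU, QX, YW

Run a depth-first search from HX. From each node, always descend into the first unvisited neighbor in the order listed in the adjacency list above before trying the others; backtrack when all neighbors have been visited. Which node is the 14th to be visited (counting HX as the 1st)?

Visit HX
HX → OU
OU → QX
QX → DT
QX → ZK
ZK → EW
EW → RG
RG → YW
RG → YI
YI → TU
TU → LJ
QX → AU
AU → MF
MF → UU
OU → HB

Visit order: HX, OU, QX, DT, ZK, EW, RG, YW, YI, TU, LJ, AU, MF, UU, HB

UU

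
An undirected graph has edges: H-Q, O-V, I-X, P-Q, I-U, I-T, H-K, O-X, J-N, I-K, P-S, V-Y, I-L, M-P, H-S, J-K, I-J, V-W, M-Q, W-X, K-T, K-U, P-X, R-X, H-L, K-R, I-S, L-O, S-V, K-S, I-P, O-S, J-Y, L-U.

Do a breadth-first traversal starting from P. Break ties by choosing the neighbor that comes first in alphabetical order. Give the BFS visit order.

P, I, M, Q, S, X, J, K, L, T, U, H, O, V, R, W, N, Y

Visit P; enqueue I, M, Q, S, X → queue [I, M, Q, S, X]
Visit I; enqueue J, K, L, T, U → queue [M, Q, S, X, J, K, L, T, U]
Visit M → queue [Q, S, X, J, K, L, T, U]
Visit Q; enqueue H → queue [S, X, J, K, L, T, U, H]
Visit S; enqueue O, V → queue [X, J, K, L, T, U, H, O, V]
Visit X; enqueue R, W → queue [J, K, L, T, U, H, O, V, R, W]
Visit J; enqueue N, Y → queue [K, L, T, U, H, O, V, R, W, N, Y]
Visit K → queue [L, T, U, H, O, V, R, W, N, Y]
Visit L → queue [T, U, H, O, V, R, W, N, Y]
Visit T → queue [U, H, O, V, R, W, N, Y]
Visit U → queue [H, O, V, R, W, N, Y]
Visit H → queue [O, V, R, W, N, Y]
Visit O → queue [V, R, W, N, Y]
Visit V → queue [R, W, N, Y]
Visit R → queue [W, N, Y]
Visit W → queue [N, Y]
Visit N → queue [Y]
Visit Y → queue []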